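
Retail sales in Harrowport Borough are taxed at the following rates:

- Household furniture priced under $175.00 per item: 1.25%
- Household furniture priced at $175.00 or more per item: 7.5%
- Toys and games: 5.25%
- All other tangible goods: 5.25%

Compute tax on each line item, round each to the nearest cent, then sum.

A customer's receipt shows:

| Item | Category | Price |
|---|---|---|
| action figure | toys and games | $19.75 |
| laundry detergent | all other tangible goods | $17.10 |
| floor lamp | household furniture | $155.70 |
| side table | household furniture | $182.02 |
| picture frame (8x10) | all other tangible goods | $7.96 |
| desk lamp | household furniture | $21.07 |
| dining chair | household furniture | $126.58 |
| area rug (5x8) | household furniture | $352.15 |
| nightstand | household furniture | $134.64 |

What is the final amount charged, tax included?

$1064.86

Action figure $19.75: toys and games → 5.25% → $1.04
Laundry detergent $17.10: all other tangible goods → 5.25% → $0.90
Floor lamp $155.70: household furniture, under $175.00 → 1.25% → $1.95
Side table $182.02: household furniture, $175.00 or more → 7.5% → $13.65
Picture frame (8x10) $7.96: all other tangible goods → 5.25% → $0.42
Desk lamp $21.07: household furniture, under $175.00 → 1.25% → $0.26
Dining chair $126.58: household furniture, under $175.00 → 1.25% → $1.58
Area rug (5x8) $352.15: household furniture, $175.00 or more → 7.5% → $26.41
Nightstand $134.64: household furniture, under $175.00 → 1.25% → $1.68
Subtotal = $1016.97; tax = $47.89; total due = $1064.86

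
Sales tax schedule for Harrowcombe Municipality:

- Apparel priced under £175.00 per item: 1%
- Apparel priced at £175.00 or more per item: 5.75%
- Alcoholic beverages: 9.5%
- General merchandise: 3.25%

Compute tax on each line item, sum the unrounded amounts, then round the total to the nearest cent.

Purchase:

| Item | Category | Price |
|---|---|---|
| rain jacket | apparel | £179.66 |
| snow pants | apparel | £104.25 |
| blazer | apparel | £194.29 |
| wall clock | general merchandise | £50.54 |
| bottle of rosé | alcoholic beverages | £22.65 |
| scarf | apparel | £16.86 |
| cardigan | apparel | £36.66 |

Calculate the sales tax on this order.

£26.87

Rain jacket £179.66: apparel, £175.00 or more → 5.75% → £10.33045
Snow pants £104.25: apparel, under £175.00 → 1% → £1.0425
Blazer £194.29: apparel, £175.00 or more → 5.75% → £11.171675
Wall clock £50.54: general merchandise → 3.25% → £1.64255
Bottle of rosé £22.65: alcoholic beverages → 9.5% → £2.15175
Scarf £16.86: apparel, under £175.00 → 1% → £0.1686
Cardigan £36.66: apparel, under £175.00 → 1% → £0.3666
Unrounded tax sum = £26.874125 → £26.87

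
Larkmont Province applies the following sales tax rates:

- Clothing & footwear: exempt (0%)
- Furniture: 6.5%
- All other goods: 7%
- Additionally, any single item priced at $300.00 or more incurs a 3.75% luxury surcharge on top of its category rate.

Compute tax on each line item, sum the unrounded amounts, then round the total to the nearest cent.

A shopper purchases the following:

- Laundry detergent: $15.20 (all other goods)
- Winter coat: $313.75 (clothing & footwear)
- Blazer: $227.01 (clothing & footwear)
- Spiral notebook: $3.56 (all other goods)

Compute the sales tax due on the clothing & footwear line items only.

Winter coat $313.75: clothing & footwear → 0% + 3.75% surcharge = 3.75% → $11.765625
Blazer $227.01: clothing & footwear → 0% → $0.00
Tax on clothing & footwear: unrounded sum = $11.765625 → $11.77

$11.77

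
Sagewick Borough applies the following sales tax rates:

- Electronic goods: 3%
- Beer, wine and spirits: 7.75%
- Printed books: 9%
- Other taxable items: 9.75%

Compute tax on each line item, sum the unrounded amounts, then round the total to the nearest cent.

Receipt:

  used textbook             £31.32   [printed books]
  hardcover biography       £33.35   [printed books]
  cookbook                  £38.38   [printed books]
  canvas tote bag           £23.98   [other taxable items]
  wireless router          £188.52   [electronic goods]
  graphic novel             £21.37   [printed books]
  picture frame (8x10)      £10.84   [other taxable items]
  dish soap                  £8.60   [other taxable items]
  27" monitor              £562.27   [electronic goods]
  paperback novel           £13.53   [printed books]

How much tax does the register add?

£39.17

Used textbook £31.32: printed books → 9% → £2.8188
Hardcover biography £33.35: printed books → 9% → £3.0015
Cookbook £38.38: printed books → 9% → £3.4542
Canvas tote bag £23.98: other taxable items → 9.75% → £2.33805
Wireless router £188.52: electronic goods → 3% → £5.6556
Graphic novel £21.37: printed books → 9% → £1.9233
Picture frame (8x10) £10.84: other taxable items → 9.75% → £1.0569
Dish soap £8.60: other taxable items → 9.75% → £0.8385
27" monitor £562.27: electronic goods → 3% → £16.8681
Paperback novel £13.53: printed books → 9% → £1.2177
Unrounded tax sum = £39.17265 → £39.17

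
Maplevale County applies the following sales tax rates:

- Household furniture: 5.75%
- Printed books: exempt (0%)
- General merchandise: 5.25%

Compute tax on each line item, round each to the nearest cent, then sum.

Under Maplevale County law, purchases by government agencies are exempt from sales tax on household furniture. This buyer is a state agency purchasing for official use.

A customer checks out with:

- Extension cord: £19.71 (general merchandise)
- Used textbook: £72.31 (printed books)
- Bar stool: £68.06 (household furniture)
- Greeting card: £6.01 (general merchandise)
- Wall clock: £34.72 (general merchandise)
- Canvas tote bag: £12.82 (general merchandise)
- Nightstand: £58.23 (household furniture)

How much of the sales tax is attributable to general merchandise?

£3.84

Extension cord £19.71: general merchandise → 5.25% → £1.03
Greeting card £6.01: general merchandise → 5.25% → £0.32
Wall clock £34.72: general merchandise → 5.25% → £1.82
Canvas tote bag £12.82: general merchandise → 5.25% → £0.67
Tax on general merchandise = £1.03 + £0.32 + £1.82 + £0.67 = £3.84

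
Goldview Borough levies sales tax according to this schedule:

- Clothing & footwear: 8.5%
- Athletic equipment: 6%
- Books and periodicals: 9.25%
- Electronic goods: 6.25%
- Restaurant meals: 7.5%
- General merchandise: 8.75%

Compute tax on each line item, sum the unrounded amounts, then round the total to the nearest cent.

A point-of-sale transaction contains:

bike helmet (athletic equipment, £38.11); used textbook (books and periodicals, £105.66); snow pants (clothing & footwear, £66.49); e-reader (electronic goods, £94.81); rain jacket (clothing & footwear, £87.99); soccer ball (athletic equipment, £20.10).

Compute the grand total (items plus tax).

Bike helmet £38.11: athletic equipment → 6% → £2.2866
Used textbook £105.66: books and periodicals → 9.25% → £9.77355
Snow pants £66.49: clothing & footwear → 8.5% → £5.65165
E-reader £94.81: electronic goods → 6.25% → £5.925625
Rain jacket £87.99: clothing & footwear → 8.5% → £7.47915
Soccer ball £20.10: athletic equipment → 6% → £1.206
Subtotal = £413.16; unrounded tax = £32.322575 → £32.32; total due = £445.48

£445.48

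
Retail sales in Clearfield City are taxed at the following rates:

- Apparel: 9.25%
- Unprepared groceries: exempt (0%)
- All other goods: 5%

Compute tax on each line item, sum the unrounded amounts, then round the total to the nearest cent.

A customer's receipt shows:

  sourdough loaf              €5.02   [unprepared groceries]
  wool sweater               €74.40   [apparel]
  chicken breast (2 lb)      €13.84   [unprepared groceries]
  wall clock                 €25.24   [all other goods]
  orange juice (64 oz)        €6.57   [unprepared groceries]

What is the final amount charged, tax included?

Sourdough loaf €5.02: unprepared groceries → 0% → €0.00
Wool sweater €74.40: apparel → 9.25% → €6.882
Chicken breast (2 lb) €13.84: unprepared groceries → 0% → €0.00
Wall clock €25.24: all other goods → 5% → €1.262
Orange juice (64 oz) €6.57: unprepared groceries → 0% → €0.00
Subtotal = €125.07; unrounded tax = €8.144 → €8.14; total due = €133.21

€133.21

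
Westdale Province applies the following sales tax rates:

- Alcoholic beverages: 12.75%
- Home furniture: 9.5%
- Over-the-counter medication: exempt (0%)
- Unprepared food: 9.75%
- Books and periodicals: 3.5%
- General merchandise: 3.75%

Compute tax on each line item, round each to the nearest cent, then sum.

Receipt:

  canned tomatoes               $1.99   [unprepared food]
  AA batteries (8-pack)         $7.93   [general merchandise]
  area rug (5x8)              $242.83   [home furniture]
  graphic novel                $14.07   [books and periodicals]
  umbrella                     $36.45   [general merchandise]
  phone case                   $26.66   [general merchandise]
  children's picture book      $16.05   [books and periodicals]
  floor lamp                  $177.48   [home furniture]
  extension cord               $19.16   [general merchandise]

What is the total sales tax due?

$44.56

Canned tomatoes $1.99: unprepared food → 9.75% → $0.19
AA batteries (8-pack) $7.93: general merchandise → 3.75% → $0.30
Area rug (5x8) $242.83: home furniture → 9.5% → $23.07
Graphic novel $14.07: books and periodicals → 3.5% → $0.49
Umbrella $36.45: general merchandise → 3.75% → $1.37
Phone case $26.66: general merchandise → 3.75% → $1.00
Children's picture book $16.05: books and periodicals → 3.5% → $0.56
Floor lamp $177.48: home furniture → 9.5% → $16.86
Extension cord $19.16: general merchandise → 3.75% → $0.72
Total tax = $0.19 + $0.30 + $23.07 + $0.49 + $1.37 + $1.00 + $0.56 + $16.86 + $0.72 = $44.56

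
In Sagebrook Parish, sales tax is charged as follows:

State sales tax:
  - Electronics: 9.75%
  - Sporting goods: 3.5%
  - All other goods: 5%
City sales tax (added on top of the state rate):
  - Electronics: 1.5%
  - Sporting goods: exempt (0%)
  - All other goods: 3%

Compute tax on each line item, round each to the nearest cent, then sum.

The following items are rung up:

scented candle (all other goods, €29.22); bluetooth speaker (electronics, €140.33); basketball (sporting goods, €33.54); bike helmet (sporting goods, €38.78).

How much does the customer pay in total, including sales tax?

Scented candle €29.22: all other goods → 5% + 3% city = 8% → €2.34
Bluetooth speaker €140.33: electronics → 9.75% + 1.5% city = 11.25% → €15.79
Basketball €33.54: sporting goods → 3.5% + 0% city = 3.5% → €1.17
Bike helmet €38.78: sporting goods → 3.5% + 0% city = 3.5% → €1.36
Subtotal = €241.87; tax = €20.66; total due = €262.53

€262.53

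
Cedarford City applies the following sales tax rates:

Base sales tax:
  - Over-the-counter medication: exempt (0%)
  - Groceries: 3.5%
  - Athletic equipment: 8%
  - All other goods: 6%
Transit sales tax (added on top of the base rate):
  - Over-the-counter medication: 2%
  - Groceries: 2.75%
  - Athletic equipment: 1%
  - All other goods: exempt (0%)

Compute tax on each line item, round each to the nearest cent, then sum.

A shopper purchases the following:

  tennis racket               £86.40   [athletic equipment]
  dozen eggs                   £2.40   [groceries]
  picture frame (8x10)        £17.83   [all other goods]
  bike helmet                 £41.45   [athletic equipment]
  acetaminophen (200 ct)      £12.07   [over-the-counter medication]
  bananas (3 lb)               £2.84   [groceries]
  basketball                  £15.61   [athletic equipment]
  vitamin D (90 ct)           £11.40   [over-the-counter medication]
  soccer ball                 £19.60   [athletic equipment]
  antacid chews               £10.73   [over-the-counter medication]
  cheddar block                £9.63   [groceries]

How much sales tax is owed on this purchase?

£17.35

Tennis racket £86.40: athletic equipment → 8% + 1% transit = 9% → £7.78
Dozen eggs £2.40: groceries → 3.5% + 2.75% transit = 6.25% → £0.15
Picture frame (8x10) £17.83: all other goods → 6% + 0% transit = 6% → £1.07
Bike helmet £41.45: athletic equipment → 8% + 1% transit = 9% → £3.73
Acetaminophen (200 ct) £12.07: over-the-counter medication → 0% + 2% transit = 2% → £0.24
Bananas (3 lb) £2.84: groceries → 3.5% + 2.75% transit = 6.25% → £0.18
Basketball £15.61: athletic equipment → 8% + 1% transit = 9% → £1.40
Vitamin D (90 ct) £11.40: over-the-counter medication → 0% + 2% transit = 2% → £0.23
Soccer ball £19.60: athletic equipment → 8% + 1% transit = 9% → £1.76
Antacid chews £10.73: over-the-counter medication → 0% + 2% transit = 2% → £0.21
Cheddar block £9.63: groceries → 3.5% + 2.75% transit = 6.25% → £0.60
Total tax = £7.78 + £0.15 + £1.07 + £3.73 + £0.24 + £0.18 + £1.40 + £0.23 + £1.76 + £0.21 + £0.60 = £17.35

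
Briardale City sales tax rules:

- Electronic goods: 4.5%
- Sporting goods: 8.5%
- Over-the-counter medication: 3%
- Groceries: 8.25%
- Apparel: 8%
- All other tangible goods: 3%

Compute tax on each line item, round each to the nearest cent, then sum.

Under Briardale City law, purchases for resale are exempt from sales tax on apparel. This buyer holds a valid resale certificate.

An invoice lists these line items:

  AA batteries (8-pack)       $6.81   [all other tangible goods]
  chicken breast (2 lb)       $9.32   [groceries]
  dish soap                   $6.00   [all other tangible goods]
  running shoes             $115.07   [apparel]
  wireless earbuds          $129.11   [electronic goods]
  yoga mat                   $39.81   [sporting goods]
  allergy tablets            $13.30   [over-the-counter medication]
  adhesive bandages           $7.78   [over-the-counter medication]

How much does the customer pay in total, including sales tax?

$338.17

AA batteries (8-pack) $6.81: all other tangible goods → 3% → $0.20
Chicken breast (2 lb) $9.32: groceries → 8.25% → $0.77
Dish soap $6.00: all other tangible goods → 3% → $0.18
Running shoes $115.07: apparel, buyer-exempt → 0% → $0.00
Wireless earbuds $129.11: electronic goods → 4.5% → $5.81
Yoga mat $39.81: sporting goods → 8.5% → $3.38
Allergy tablets $13.30: over-the-counter medication → 3% → $0.40
Adhesive bandages $7.78: over-the-counter medication → 3% → $0.23
Subtotal = $327.20; tax = $10.97; total due = $338.17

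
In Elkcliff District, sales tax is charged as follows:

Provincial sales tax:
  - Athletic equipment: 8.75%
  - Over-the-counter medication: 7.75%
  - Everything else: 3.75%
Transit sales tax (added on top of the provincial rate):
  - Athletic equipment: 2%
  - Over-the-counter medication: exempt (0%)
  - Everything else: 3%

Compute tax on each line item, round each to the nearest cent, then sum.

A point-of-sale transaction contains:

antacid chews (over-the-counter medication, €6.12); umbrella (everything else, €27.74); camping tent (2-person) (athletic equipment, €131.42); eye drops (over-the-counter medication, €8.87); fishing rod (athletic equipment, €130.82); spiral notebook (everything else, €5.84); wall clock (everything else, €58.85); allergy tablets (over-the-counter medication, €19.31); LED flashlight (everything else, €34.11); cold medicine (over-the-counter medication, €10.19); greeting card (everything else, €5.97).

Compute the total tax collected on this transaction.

€40.57

Antacid chews €6.12: over-the-counter medication → 7.75% + 0% transit = 7.75% → €0.47
Umbrella €27.74: everything else → 3.75% + 3% transit = 6.75% → €1.87
Camping tent (2-person) €131.42: athletic equipment → 8.75% + 2% transit = 10.75% → €14.13
Eye drops €8.87: over-the-counter medication → 7.75% + 0% transit = 7.75% → €0.69
Fishing rod €130.82: athletic equipment → 8.75% + 2% transit = 10.75% → €14.06
Spiral notebook €5.84: everything else → 3.75% + 3% transit = 6.75% → €0.39
Wall clock €58.85: everything else → 3.75% + 3% transit = 6.75% → €3.97
Allergy tablets €19.31: over-the-counter medication → 7.75% + 0% transit = 7.75% → €1.50
LED flashlight €34.11: everything else → 3.75% + 3% transit = 6.75% → €2.30
Cold medicine €10.19: over-the-counter medication → 7.75% + 0% transit = 7.75% → €0.79
Greeting card €5.97: everything else → 3.75% + 3% transit = 6.75% → €0.40
Total tax = €0.47 + €1.87 + €14.13 + €0.69 + €14.06 + €0.39 + €3.97 + €1.50 + €2.30 + €0.79 + €0.40 = €40.57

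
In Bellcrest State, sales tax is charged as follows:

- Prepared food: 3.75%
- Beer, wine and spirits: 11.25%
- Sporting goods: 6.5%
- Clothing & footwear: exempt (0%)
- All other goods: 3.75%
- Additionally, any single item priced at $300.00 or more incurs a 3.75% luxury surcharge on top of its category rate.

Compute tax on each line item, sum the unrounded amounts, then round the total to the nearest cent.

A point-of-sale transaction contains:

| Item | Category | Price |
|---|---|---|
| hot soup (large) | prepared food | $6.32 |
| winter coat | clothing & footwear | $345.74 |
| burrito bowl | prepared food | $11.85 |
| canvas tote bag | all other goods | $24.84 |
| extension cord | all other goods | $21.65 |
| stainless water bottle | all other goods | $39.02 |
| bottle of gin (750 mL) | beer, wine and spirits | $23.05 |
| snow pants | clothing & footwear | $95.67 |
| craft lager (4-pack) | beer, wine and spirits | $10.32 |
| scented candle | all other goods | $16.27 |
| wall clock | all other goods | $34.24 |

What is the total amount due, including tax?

$651.47

Hot soup (large) $6.32: prepared food → 3.75% → $0.237
Winter coat $345.74: clothing & footwear → 0% + 3.75% surcharge = 3.75% → $12.96525
Burrito bowl $11.85: prepared food → 3.75% → $0.444375
Canvas tote bag $24.84: all other goods → 3.75% → $0.9315
Extension cord $21.65: all other goods → 3.75% → $0.811875
Stainless water bottle $39.02: all other goods → 3.75% → $1.46325
Bottle of gin (750 mL) $23.05: beer, wine and spirits → 11.25% → $2.593125
Snow pants $95.67: clothing & footwear → 0% → $0.00
Craft lager (4-pack) $10.32: beer, wine and spirits → 11.25% → $1.161
Scented candle $16.27: all other goods → 3.75% → $0.610125
Wall clock $34.24: all other goods → 3.75% → $1.284
Subtotal = $628.97; unrounded tax = $22.5015 → $22.50; total due = $651.47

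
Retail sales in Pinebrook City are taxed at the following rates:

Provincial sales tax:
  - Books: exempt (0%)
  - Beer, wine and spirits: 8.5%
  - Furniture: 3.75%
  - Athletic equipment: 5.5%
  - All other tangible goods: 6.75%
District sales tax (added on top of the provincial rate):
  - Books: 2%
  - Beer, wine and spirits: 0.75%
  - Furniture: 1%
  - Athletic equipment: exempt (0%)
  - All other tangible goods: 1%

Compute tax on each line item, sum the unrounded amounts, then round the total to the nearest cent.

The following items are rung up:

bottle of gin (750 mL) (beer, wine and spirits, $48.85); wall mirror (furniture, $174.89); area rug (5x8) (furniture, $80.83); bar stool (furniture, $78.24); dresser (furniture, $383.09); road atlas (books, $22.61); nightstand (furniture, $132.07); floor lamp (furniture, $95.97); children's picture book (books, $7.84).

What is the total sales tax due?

$50.02

Bottle of gin (750 mL) $48.85: beer, wine and spirits → 8.5% + 0.75% district = 9.25% → $4.518625
Wall mirror $174.89: furniture → 3.75% + 1% district = 4.75% → $8.307275
Area rug (5x8) $80.83: furniture → 3.75% + 1% district = 4.75% → $3.839425
Bar stool $78.24: furniture → 3.75% + 1% district = 4.75% → $3.7164
Dresser $383.09: furniture → 3.75% + 1% district = 4.75% → $18.196775
Road atlas $22.61: books → 0% + 2% district = 2% → $0.4522
Nightstand $132.07: furniture → 3.75% + 1% district = 4.75% → $6.273325
Floor lamp $95.97: furniture → 3.75% + 1% district = 4.75% → $4.558575
Children's picture book $7.84: books → 0% + 2% district = 2% → $0.1568
Unrounded tax sum = $50.0194 → $50.02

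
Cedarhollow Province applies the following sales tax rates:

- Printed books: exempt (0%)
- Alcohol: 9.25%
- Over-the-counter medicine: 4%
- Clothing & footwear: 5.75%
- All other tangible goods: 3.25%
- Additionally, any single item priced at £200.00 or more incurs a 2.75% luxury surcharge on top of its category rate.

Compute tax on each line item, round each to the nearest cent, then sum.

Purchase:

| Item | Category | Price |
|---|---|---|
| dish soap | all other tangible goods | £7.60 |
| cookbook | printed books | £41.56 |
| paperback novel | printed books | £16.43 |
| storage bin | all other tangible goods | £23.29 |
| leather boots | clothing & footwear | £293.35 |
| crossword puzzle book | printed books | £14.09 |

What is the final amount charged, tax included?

£422.26

Dish soap £7.60: all other tangible goods → 3.25% → £0.25
Cookbook £41.56: printed books → 0% → £0.00
Paperback novel £16.43: printed books → 0% → £0.00
Storage bin £23.29: all other tangible goods → 3.25% → £0.76
Leather boots £293.35: clothing & footwear → 5.75% + 2.75% surcharge = 8.5% → £24.93
Crossword puzzle book £14.09: printed books → 0% → £0.00
Subtotal = £396.32; tax = £25.94; total due = £422.26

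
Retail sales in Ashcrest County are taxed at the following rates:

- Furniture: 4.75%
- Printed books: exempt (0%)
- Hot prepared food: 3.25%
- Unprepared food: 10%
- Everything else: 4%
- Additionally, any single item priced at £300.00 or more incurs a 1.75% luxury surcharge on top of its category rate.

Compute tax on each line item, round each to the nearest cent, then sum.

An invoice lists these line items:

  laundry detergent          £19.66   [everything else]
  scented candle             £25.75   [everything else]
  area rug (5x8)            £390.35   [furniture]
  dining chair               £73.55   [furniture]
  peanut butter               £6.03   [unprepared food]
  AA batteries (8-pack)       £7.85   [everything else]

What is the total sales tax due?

£31.59

Laundry detergent £19.66: everything else → 4% → £0.79
Scented candle £25.75: everything else → 4% → £1.03
Area rug (5x8) £390.35: furniture → 4.75% + 1.75% surcharge = 6.5% → £25.37
Dining chair £73.55: furniture → 4.75% → £3.49
Peanut butter £6.03: unprepared food → 10% → £0.60
AA batteries (8-pack) £7.85: everything else → 4% → £0.31
Total tax = £0.79 + £1.03 + £25.37 + £3.49 + £0.60 + £0.31 = £31.59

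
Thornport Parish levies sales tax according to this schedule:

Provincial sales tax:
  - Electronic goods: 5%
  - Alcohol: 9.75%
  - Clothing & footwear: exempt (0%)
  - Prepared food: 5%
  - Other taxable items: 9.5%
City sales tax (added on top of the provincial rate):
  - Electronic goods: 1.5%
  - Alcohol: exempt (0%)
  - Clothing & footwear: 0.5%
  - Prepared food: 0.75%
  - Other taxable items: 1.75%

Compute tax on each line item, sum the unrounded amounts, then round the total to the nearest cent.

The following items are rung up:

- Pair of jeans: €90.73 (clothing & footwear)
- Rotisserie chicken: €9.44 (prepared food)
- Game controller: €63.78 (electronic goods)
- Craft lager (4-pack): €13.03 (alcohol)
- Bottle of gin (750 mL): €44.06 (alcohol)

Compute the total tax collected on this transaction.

€10.71

Pair of jeans €90.73: clothing & footwear → 0% + 0.5% city = 0.5% → €0.45365
Rotisserie chicken €9.44: prepared food → 5% + 0.75% city = 5.75% → €0.5428
Game controller €63.78: electronic goods → 5% + 1.5% city = 6.5% → €4.1457
Craft lager (4-pack) €13.03: alcohol → 9.75% + 0% city = 9.75% → €1.270425
Bottle of gin (750 mL) €44.06: alcohol → 9.75% + 0% city = 9.75% → €4.29585
Unrounded tax sum = €10.708425 → €10.71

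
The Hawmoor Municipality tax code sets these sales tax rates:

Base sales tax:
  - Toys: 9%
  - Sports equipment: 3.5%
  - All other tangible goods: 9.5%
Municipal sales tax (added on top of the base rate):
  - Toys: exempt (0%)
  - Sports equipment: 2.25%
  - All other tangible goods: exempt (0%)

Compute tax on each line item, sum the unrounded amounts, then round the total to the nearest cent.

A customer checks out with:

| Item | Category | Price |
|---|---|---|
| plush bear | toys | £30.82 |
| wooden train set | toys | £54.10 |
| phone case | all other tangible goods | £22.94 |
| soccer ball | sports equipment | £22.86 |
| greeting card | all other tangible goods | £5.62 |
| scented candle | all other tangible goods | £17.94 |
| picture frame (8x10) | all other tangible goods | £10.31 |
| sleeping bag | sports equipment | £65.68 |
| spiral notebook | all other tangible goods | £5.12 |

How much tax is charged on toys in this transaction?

£7.64

Plush bear £30.82: toys → 9% + 0% municipal = 9% → £2.7738
Wooden train set £54.10: toys → 9% + 0% municipal = 9% → £4.869
Tax on toys: unrounded sum = £7.6428 → £7.64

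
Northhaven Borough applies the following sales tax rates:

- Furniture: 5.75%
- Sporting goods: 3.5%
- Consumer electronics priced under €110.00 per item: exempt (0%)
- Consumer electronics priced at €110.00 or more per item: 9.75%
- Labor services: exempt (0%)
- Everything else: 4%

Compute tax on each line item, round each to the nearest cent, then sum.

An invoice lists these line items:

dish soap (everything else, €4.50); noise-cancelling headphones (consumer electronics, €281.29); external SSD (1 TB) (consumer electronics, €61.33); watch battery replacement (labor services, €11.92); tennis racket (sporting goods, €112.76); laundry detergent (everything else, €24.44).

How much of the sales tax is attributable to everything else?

Dish soap €4.50: everything else → 4% → €0.18
Laundry detergent €24.44: everything else → 4% → €0.98
Tax on everything else = €0.18 + €0.98 = €1.16

€1.16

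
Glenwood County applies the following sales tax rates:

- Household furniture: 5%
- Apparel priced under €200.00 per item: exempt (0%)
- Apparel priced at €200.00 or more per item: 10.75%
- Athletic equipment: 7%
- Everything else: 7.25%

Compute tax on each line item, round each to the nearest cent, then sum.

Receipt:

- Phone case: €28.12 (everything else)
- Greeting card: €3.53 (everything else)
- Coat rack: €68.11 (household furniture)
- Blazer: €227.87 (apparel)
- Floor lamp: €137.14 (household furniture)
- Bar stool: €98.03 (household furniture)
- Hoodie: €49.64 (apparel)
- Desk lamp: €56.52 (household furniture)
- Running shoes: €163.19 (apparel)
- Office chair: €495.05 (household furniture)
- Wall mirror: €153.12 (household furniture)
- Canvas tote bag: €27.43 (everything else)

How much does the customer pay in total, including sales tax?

€1586.95

Phone case €28.12: everything else → 7.25% → €2.04
Greeting card €3.53: everything else → 7.25% → €0.26
Coat rack €68.11: household furniture → 5% → €3.41
Blazer €227.87: apparel, €200.00 or more → 10.75% → €24.50
Floor lamp €137.14: household furniture → 5% → €6.86
Bar stool €98.03: household furniture → 5% → €4.90
Hoodie €49.64: apparel, under €200.00 → 0% → €0.00
Desk lamp €56.52: household furniture → 5% → €2.83
Running shoes €163.19: apparel, under €200.00 → 0% → €0.00
Office chair €495.05: household furniture → 5% → €24.75
Wall mirror €153.12: household furniture → 5% → €7.66
Canvas tote bag €27.43: everything else → 7.25% → €1.99
Subtotal = €1507.75; tax = €79.20; total due = €1586.95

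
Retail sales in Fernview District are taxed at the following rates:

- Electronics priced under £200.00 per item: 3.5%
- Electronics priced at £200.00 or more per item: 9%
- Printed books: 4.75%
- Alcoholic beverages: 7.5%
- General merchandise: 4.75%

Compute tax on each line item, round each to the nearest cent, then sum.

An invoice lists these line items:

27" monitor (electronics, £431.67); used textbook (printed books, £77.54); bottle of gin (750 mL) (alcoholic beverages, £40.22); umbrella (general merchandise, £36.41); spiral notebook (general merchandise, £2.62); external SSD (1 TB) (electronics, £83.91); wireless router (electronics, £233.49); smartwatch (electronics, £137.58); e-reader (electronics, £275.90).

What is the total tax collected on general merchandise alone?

£1.85

Umbrella £36.41: general merchandise → 4.75% → £1.73
Spiral notebook £2.62: general merchandise → 4.75% → £0.12
Tax on general merchandise = £1.73 + £0.12 = £1.85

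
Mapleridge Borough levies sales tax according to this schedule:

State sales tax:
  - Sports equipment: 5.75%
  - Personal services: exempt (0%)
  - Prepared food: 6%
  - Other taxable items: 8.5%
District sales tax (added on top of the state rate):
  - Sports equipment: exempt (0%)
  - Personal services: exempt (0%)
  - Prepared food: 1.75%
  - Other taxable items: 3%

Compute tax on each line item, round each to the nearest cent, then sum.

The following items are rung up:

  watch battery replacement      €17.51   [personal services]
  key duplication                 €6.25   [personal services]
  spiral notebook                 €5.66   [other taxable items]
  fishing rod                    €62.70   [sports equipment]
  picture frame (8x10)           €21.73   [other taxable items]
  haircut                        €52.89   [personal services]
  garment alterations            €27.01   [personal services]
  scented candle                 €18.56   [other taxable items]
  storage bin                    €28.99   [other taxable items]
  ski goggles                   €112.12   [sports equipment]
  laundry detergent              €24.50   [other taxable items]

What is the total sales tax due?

Watch battery replacement €17.51: personal services → 0% + 0% district = 0% → €0.00
Key duplication €6.25: personal services → 0% + 0% district = 0% → €0.00
Spiral notebook €5.66: other taxable items → 8.5% + 3% district = 11.5% → €0.65
Fishing rod €62.70: sports equipment → 5.75% + 0% district = 5.75% → €3.61
Picture frame (8x10) €21.73: other taxable items → 8.5% + 3% district = 11.5% → €2.50
Haircut €52.89: personal services → 0% + 0% district = 0% → €0.00
Garment alterations €27.01: personal services → 0% + 0% district = 0% → €0.00
Scented candle €18.56: other taxable items → 8.5% + 3% district = 11.5% → €2.13
Storage bin €28.99: other taxable items → 8.5% + 3% district = 11.5% → €3.33
Ski goggles €112.12: sports equipment → 5.75% + 0% district = 5.75% → €6.45
Laundry detergent €24.50: other taxable items → 8.5% + 3% district = 11.5% → €2.82
Total tax = €0.65 + €3.61 + €2.50 + €2.13 + €3.33 + €6.45 + €2.82 = €21.49

€21.49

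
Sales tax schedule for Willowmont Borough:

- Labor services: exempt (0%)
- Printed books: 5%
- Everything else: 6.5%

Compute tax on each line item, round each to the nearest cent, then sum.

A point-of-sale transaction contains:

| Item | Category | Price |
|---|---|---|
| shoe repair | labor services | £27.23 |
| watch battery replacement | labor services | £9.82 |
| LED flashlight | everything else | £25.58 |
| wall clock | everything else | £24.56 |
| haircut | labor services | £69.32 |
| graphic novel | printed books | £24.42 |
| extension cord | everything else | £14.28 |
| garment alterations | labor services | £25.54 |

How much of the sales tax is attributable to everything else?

£4.19

LED flashlight £25.58: everything else → 6.5% → £1.66
Wall clock £24.56: everything else → 6.5% → £1.60
Extension cord £14.28: everything else → 6.5% → £0.93
Tax on everything else = £1.66 + £1.60 + £0.93 = £4.19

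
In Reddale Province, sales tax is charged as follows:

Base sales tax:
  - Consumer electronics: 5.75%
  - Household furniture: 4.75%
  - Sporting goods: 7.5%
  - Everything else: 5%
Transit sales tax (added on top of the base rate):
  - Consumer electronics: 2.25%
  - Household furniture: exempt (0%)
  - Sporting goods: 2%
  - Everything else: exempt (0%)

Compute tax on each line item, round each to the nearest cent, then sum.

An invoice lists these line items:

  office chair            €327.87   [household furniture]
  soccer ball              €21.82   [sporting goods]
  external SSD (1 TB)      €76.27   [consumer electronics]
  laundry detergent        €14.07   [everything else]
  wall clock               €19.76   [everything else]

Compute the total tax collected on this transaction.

€25.43

Office chair €327.87: household furniture → 4.75% + 0% transit = 4.75% → €15.57
Soccer ball €21.82: sporting goods → 7.5% + 2% transit = 9.5% → €2.07
External SSD (1 TB) €76.27: consumer electronics → 5.75% + 2.25% transit = 8% → €6.10
Laundry detergent €14.07: everything else → 5% + 0% transit = 5% → €0.70
Wall clock €19.76: everything else → 5% + 0% transit = 5% → €0.99
Total tax = €15.57 + €2.07 + €6.10 + €0.70 + €0.99 = €25.43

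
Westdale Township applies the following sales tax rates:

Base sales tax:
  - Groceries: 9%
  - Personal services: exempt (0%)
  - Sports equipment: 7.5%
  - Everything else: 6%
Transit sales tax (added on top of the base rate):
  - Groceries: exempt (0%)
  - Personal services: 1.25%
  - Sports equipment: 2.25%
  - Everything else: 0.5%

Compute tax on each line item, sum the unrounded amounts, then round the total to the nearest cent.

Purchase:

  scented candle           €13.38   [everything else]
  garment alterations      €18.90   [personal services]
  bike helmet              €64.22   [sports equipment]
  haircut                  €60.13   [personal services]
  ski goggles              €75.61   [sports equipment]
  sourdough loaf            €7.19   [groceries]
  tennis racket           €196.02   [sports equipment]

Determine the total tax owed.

€35.25

Scented candle €13.38: everything else → 6% + 0.5% transit = 6.5% → €0.8697
Garment alterations €18.90: personal services → 0% + 1.25% transit = 1.25% → €0.23625
Bike helmet €64.22: sports equipment → 7.5% + 2.25% transit = 9.75% → €6.26145
Haircut €60.13: personal services → 0% + 1.25% transit = 1.25% → €0.751625
Ski goggles €75.61: sports equipment → 7.5% + 2.25% transit = 9.75% → €7.371975
Sourdough loaf €7.19: groceries → 9% + 0% transit = 9% → €0.6471
Tennis racket €196.02: sports equipment → 7.5% + 2.25% transit = 9.75% → €19.11195
Unrounded tax sum = €35.25005 → €35.25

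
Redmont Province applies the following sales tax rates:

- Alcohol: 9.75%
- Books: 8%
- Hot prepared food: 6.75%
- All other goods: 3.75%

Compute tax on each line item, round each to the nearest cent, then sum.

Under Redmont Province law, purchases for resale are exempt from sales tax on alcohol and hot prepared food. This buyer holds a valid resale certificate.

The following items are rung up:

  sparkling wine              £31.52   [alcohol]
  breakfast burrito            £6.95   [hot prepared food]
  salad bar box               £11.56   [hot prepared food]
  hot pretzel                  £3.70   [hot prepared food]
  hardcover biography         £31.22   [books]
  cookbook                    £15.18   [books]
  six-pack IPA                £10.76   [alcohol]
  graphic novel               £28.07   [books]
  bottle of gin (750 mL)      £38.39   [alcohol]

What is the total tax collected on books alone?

Hardcover biography £31.22: books → 8% → £2.50
Cookbook £15.18: books → 8% → £1.21
Graphic novel £28.07: books → 8% → £2.25
Tax on books = £2.50 + £1.21 + £2.25 = £5.96

£5.96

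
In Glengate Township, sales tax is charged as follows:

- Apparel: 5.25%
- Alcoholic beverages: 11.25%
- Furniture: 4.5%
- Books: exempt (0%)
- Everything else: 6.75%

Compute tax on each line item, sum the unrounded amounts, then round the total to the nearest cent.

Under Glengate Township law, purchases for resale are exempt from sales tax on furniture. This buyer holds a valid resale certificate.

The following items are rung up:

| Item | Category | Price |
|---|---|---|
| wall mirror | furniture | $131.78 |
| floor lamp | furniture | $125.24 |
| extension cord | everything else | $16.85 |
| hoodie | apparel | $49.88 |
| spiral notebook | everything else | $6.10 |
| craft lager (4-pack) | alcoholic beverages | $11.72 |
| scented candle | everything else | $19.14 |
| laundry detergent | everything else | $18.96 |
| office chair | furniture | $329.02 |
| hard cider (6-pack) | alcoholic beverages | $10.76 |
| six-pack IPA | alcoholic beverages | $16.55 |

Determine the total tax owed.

$11.13

Wall mirror $131.78: furniture, buyer-exempt → 0% → $0.00
Floor lamp $125.24: furniture, buyer-exempt → 0% → $0.00
Extension cord $16.85: everything else → 6.75% → $1.137375
Hoodie $49.88: apparel → 5.25% → $2.6187
Spiral notebook $6.10: everything else → 6.75% → $0.41175
Craft lager (4-pack) $11.72: alcoholic beverages → 11.25% → $1.3185
Scented candle $19.14: everything else → 6.75% → $1.29195
Laundry detergent $18.96: everything else → 6.75% → $1.2798
Office chair $329.02: furniture, buyer-exempt → 0% → $0.00
Hard cider (6-pack) $10.76: alcoholic beverages → 11.25% → $1.2105
Six-pack IPA $16.55: alcoholic beverages → 11.25% → $1.861875
Unrounded tax sum = $11.13045 → $11.13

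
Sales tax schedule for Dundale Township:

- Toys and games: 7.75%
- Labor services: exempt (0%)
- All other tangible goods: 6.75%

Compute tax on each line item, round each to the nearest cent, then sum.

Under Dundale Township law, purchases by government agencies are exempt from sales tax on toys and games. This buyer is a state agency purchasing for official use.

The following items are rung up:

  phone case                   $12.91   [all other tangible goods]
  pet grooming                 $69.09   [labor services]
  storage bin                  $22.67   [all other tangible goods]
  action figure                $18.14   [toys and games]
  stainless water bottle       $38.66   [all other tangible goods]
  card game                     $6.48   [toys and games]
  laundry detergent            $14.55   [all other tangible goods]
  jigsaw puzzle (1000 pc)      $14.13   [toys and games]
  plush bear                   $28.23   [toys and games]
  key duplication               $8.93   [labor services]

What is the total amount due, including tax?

$239.78

Phone case $12.91: all other tangible goods → 6.75% → $0.87
Pet grooming $69.09: labor services → 0% → $0.00
Storage bin $22.67: all other tangible goods → 6.75% → $1.53
Action figure $18.14: toys and games, buyer-exempt → 0% → $0.00
Stainless water bottle $38.66: all other tangible goods → 6.75% → $2.61
Card game $6.48: toys and games, buyer-exempt → 0% → $0.00
Laundry detergent $14.55: all other tangible goods → 6.75% → $0.98
Jigsaw puzzle (1000 pc) $14.13: toys and games, buyer-exempt → 0% → $0.00
Plush bear $28.23: toys and games, buyer-exempt → 0% → $0.00
Key duplication $8.93: labor services → 0% → $0.00
Subtotal = $233.79; tax = $5.99; total due = $239.78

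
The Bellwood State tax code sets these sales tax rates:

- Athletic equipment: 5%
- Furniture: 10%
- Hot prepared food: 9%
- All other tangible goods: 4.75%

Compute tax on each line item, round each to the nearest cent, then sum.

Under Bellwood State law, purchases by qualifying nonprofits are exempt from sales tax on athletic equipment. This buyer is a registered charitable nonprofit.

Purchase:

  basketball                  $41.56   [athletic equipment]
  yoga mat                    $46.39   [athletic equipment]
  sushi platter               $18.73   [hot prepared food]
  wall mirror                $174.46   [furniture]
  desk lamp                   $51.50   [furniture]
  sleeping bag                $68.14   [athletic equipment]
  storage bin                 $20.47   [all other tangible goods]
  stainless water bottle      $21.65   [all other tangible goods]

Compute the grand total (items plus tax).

$469.19

Basketball $41.56: athletic equipment, buyer-exempt → 0% → $0.00
Yoga mat $46.39: athletic equipment, buyer-exempt → 0% → $0.00
Sushi platter $18.73: hot prepared food → 9% → $1.69
Wall mirror $174.46: furniture → 10% → $17.45
Desk lamp $51.50: furniture → 10% → $5.15
Sleeping bag $68.14: athletic equipment, buyer-exempt → 0% → $0.00
Storage bin $20.47: all other tangible goods → 4.75% → $0.97
Stainless water bottle $21.65: all other tangible goods → 4.75% → $1.03
Subtotal = $442.90; tax = $26.29; total due = $469.19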